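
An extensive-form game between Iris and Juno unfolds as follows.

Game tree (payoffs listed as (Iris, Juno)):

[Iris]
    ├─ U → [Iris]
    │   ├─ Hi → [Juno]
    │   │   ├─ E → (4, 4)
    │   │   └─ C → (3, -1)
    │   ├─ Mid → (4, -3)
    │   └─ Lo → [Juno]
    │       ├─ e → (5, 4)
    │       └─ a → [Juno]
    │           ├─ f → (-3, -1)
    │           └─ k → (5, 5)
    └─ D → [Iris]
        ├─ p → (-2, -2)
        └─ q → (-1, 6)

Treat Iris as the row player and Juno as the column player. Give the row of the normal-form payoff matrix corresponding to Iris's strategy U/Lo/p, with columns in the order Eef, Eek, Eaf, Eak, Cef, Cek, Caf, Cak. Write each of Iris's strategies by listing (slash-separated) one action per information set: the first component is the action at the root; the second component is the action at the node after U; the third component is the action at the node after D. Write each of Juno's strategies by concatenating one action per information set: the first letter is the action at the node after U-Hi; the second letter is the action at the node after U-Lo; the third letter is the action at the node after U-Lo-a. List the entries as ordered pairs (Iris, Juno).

vs Eef: Iris plays U → Iris plays Lo at [U] → Juno plays e at [U-Lo] → (5, 4)
vs Eek: Iris plays U → Iris plays Lo at [U] → Juno plays e at [U-Lo] → (5, 4)
vs Eaf: Iris plays U → Iris plays Lo at [U] → Juno plays a at [U-Lo] → Juno plays f at [U-Lo-a] → (-3, -1)
vs Eak: Iris plays U → Iris plays Lo at [U] → Juno plays a at [U-Lo] → Juno plays k at [U-Lo-a] → (5, 5)
vs Cef: Iris plays U → Iris plays Lo at [U] → Juno plays e at [U-Lo] → (5, 4)
vs Cek: Iris plays U → Iris plays Lo at [U] → Juno plays e at [U-Lo] → (5, 4)
vs Caf: Iris plays U → Iris plays Lo at [U] → Juno plays a at [U-Lo] → Juno plays f at [U-Lo-a] → (-3, -1)
vs Cak: Iris plays U → Iris plays Lo at [U] → Juno plays a at [U-Lo] → Juno plays k at [U-Lo-a] → (5, 5)

(5,4) (5,4) (-3,-1) (5,5) (5,4) (5,4) (-3,-1) (5,5)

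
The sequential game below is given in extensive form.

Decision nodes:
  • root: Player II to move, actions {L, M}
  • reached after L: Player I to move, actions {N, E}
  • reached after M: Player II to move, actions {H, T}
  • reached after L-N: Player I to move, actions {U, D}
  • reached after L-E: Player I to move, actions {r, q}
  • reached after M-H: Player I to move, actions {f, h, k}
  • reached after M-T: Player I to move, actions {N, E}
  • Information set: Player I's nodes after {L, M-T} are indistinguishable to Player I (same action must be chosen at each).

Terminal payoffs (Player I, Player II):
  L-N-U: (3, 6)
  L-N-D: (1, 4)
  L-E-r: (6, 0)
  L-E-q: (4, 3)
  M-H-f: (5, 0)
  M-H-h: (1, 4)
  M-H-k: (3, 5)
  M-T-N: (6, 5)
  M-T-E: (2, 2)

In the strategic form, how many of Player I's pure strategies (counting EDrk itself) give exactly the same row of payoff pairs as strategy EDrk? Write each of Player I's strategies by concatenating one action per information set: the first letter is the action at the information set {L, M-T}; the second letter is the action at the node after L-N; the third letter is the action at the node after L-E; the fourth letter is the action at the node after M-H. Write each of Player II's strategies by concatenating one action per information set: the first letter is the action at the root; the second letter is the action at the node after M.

Row for EDrk (columns LH, LT, MH, MT): (6,0) (6,0) (3,5) (2,2).
Under EDrk, Player I's choice at the node after L-N can never be reached regardless of what Player II does, so varying those choices leaves every outcome unchanged.
Holding the reachable choices fixed and varying the unreachable one freely already gives 2 equivalent strategies.
No other strategy reproduces this row, so those 2 are the full class: EUrk, EDrk.

2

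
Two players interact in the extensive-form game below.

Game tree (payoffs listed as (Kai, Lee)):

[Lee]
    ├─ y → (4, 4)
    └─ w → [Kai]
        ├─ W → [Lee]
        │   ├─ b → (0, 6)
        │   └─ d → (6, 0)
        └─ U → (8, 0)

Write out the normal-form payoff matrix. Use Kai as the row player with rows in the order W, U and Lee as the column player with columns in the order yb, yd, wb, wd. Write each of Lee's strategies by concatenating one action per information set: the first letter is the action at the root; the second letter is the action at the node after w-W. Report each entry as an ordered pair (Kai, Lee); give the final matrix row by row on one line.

W: (4,4) (4,4) (0,6) (6,0) | U: (4,4) (4,4) (8,0) (8,0)

           yb       yd       wb       wd
   W    (4,4)    (4,4)    (0,6)    (6,0)
   U    (4,4)    (4,4)    (8,0)    (8,0)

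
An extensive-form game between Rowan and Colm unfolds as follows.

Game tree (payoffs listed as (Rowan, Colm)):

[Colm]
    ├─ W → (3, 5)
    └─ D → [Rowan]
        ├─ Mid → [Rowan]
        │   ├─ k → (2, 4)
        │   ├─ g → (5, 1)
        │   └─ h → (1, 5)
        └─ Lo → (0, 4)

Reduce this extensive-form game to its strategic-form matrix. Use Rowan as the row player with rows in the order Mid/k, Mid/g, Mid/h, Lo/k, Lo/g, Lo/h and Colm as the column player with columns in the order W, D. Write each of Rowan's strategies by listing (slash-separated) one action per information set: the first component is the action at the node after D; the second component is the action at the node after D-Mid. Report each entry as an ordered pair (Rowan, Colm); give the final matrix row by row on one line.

Mid/k: (3,5) (2,4) | Mid/g: (3,5) (5,1) | Mid/h: (3,5) (1,5) | Lo/k: (3,5) (0,4) | Lo/g: (3,5) (0,4) | Lo/h: (3,5) (0,4)

Row Mid/k: W→(3,5), D→(2,4)
Row Mid/g: W→(3,5), D→(5,1)
Row Mid/h: W→(3,5), D→(1,5)
Row Lo/k: W→(3,5), D→(0,4)
Row Lo/g: W→(3,5), D→(0,4)
Row Lo/h: W→(3,5), D→(0,4)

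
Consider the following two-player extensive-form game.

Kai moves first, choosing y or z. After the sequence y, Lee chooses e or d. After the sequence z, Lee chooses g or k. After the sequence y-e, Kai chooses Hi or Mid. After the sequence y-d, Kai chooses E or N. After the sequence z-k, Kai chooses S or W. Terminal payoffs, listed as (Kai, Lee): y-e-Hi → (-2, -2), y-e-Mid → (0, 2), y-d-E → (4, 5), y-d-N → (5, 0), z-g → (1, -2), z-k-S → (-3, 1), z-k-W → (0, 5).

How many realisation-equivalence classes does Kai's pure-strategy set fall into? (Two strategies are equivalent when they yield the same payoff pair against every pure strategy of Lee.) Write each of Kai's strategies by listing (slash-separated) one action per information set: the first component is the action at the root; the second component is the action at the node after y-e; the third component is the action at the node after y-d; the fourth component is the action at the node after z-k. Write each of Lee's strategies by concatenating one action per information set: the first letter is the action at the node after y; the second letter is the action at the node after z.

6

Kai has 16 pure strategies: y/Hi/E/S, y/Hi/E/W, y/Hi/N/S, y/Hi/N/W, y/Mid/E/S, y/Mid/E/W, y/Mid/N/S, y/Mid/N/W, z/Hi/E/S, z/Hi/E/W, z/Hi/N/S, z/Hi/N/W, z/Mid/E/S, z/Mid/E/W, z/Mid/N/S, z/Mid/N/W. Columns: eg, ek, dg, dk.
{y/Hi/E/S, y/Hi/E/W} → row (-2,-2) (-2,-2) (4,5) (4,5)
{y/Hi/N/S, y/Hi/N/W} → row (-2,-2) (-2,-2) (5,0) (5,0)
{y/Mid/E/S, y/Mid/E/W} → row (0,2) (0,2) (4,5) (4,5)
{y/Mid/N/S, y/Mid/N/W} → row (0,2) (0,2) (5,0) (5,0)
{z/Hi/E/S, z/Hi/N/S, z/Mid/E/S, z/Mid/N/S} → row (1,-2) (-3,1) (1,-2) (-3,1)
{z/Hi/E/W, z/Hi/N/W, z/Mid/E/W, z/Mid/N/W} → row (1,-2) (0,5) (1,-2) (0,5)
That's 6 distinct rows out of 16 strategies.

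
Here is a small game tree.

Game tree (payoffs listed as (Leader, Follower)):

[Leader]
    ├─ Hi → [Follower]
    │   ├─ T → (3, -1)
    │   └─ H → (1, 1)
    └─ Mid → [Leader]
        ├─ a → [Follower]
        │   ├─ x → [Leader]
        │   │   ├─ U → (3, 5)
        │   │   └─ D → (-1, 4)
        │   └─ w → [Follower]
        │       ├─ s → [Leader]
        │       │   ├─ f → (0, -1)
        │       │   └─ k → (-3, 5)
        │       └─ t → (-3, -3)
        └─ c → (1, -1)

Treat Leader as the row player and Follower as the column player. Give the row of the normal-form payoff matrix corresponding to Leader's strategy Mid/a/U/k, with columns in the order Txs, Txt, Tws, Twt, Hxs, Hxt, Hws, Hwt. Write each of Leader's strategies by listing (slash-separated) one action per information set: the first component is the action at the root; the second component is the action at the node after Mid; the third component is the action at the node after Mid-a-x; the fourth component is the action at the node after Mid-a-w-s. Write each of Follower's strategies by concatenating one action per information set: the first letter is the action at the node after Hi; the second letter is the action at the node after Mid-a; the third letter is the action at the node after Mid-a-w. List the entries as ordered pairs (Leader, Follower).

(3,5) (3,5) (-3,5) (-3,-3) (3,5) (3,5) (-3,5) (-3,-3)

vs Txs: Leader plays Mid → Leader plays a at [Mid] → Follower plays x at [Mid-a] → Leader plays U at [Mid-a-x] → (3, 5)
vs Txt: Leader plays Mid → Leader plays a at [Mid] → Follower plays x at [Mid-a] → Leader plays U at [Mid-a-x] → (3, 5)
vs Tws: Leader plays Mid → Leader plays a at [Mid] → Follower plays w at [Mid-a] → Follower plays s at [Mid-a-w] → Leader plays k at [Mid-a-w-s] → (-3, 5)
vs Twt: Leader plays Mid → Leader plays a at [Mid] → Follower plays w at [Mid-a] → Follower plays t at [Mid-a-w] → (-3, -3)
vs Hxs: Leader plays Mid → Leader plays a at [Mid] → Follower plays x at [Mid-a] → Leader plays U at [Mid-a-x] → (3, 5)
vs Hxt: Leader plays Mid → Leader plays a at [Mid] → Follower plays x at [Mid-a] → Leader plays U at [Mid-a-x] → (3, 5)
vs Hws: Leader plays Mid → Leader plays a at [Mid] → Follower plays w at [Mid-a] → Follower plays s at [Mid-a-w] → Leader plays k at [Mid-a-w-s] → (-3, 5)
vs Hwt: Leader plays Mid → Leader plays a at [Mid] → Follower plays w at [Mid-a] → Follower plays t at [Mid-a-w] → (-3, -3)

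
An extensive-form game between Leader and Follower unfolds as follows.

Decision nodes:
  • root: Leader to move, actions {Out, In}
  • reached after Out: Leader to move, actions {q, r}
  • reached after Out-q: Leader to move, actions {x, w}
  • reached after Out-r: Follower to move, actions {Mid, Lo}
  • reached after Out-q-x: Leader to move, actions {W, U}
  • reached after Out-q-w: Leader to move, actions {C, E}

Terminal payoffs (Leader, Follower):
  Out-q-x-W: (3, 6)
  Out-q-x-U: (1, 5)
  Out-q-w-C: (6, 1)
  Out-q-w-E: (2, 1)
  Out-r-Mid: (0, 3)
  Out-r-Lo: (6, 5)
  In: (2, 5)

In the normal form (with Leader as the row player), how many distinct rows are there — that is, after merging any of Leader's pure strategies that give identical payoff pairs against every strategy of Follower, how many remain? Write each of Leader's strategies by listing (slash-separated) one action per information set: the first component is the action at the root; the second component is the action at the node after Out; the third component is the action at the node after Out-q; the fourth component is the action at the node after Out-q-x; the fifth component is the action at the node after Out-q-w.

6

Leader has 32 pure strategies: Out/q/x/W/C, Out/q/x/W/E, Out/q/x/U/C, Out/q/x/U/E, Out/q/w/W/C, Out/q/w/W/E, Out/q/w/U/C, Out/q/w/U/E, Out/r/x/W/C, Out/r/x/W/E, Out/r/x/U/C, Out/r/x/U/E, Out/r/w/W/C, Out/r/w/W/E, Out/r/w/U/C, Out/r/w/U/E, In/q/x/W/C, In/q/x/W/E, In/q/x/U/C, In/q/x/U/E, In/q/w/W/C, In/q/w/W/E, In/q/w/U/C, In/q/w/U/E, In/r/x/W/C, In/r/x/W/E, In/r/x/U/C, In/r/x/U/E, In/r/w/W/C, In/r/w/W/E, In/r/w/U/C, In/r/w/U/E. Columns: Mid, Lo.
{Out/q/x/W/C, Out/q/x/W/E} → row (3,6) (3,6)
{Out/q/x/U/C, Out/q/x/U/E} → row (1,5) (1,5)
{Out/q/w/W/C, Out/q/w/U/C} → row (6,1) (6,1)
{Out/q/w/W/E, Out/q/w/U/E} → row (2,1) (2,1)
{Out/r/x/W/C, Out/r/x/W/E, Out/r/x/U/C, Out/r/x/U/E, Out/r/w/W/C, Out/r/w/W/E, Out/r/w/U/C, Out/r/w/U/E} → row (0,3) (6,5)
{In/q/x/W/C, In/q/x/W/E, In/q/x/U/C, In/q/x/U/E, In/q/w/W/C, In/q/w/W/E, In/q/w/U/C, In/q/w/U/E, In/r/x/W/C, In/r/x/W/E, In/r/x/U/C, In/r/x/U/E, In/r/w/W/C, In/r/w/W/E, In/r/w/U/C, In/r/w/U/E} → row (2,5) (2,5)
That's 6 distinct rows out of 32 strategies.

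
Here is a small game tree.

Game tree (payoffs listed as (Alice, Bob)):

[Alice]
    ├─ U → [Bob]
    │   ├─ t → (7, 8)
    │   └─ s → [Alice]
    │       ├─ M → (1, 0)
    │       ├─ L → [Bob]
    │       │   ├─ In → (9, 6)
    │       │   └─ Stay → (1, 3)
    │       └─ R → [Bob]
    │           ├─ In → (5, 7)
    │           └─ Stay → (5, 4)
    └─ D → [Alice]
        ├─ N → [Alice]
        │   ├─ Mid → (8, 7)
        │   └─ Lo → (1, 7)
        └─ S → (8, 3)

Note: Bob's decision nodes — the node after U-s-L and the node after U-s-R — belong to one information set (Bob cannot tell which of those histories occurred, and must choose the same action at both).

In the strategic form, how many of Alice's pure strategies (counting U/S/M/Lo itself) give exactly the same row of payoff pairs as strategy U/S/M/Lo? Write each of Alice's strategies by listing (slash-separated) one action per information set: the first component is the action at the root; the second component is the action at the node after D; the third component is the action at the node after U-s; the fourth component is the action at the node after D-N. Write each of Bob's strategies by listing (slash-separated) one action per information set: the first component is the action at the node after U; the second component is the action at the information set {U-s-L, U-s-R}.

Row for U/S/M/Lo (columns t/In, t/Stay, s/In, s/Stay): (7,8) (7,8) (1,0) (1,0).
Under U/S/M/Lo, Alice's choice at the node after D and at the node after D-N can never be reached regardless of what Bob does, so varying those choices leaves every outcome unchanged.
Holding the reachable choices fixed and varying the unreachable ones freely already gives 2 × 2 = 4 equivalent strategies.
No other strategy reproduces this row, so those 4 are the full class: U/N/M/Mid, U/N/M/Lo, U/S/M/Mid, U/S/M/Lo.

4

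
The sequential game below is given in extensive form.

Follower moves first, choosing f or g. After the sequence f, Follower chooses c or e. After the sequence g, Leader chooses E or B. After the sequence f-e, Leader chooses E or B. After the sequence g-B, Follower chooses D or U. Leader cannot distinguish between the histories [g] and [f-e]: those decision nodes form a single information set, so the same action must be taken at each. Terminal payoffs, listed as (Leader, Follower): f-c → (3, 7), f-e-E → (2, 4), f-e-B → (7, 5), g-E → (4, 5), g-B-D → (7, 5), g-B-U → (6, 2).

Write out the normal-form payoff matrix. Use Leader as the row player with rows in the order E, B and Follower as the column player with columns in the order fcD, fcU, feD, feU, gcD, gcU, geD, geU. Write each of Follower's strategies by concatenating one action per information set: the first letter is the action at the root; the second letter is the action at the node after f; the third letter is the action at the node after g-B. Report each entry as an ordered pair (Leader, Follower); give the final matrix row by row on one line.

          fcD      fcU      feD      feU      gcD      gcU      geD      geU
   E    (3,7)    (3,7)    (2,4)    (2,4)    (4,5)    (4,5)    (4,5)    (4,5)
   B    (3,7)    (3,7)    (7,5)    (7,5)    (7,5)    (6,2)    (7,5)    (6,2)

E: (3,7) (3,7) (2,4) (2,4) (4,5) (4,5) (4,5) (4,5) | B: (3,7) (3,7) (7,5) (7,5) (7,5) (6,2) (7,5) (6,2)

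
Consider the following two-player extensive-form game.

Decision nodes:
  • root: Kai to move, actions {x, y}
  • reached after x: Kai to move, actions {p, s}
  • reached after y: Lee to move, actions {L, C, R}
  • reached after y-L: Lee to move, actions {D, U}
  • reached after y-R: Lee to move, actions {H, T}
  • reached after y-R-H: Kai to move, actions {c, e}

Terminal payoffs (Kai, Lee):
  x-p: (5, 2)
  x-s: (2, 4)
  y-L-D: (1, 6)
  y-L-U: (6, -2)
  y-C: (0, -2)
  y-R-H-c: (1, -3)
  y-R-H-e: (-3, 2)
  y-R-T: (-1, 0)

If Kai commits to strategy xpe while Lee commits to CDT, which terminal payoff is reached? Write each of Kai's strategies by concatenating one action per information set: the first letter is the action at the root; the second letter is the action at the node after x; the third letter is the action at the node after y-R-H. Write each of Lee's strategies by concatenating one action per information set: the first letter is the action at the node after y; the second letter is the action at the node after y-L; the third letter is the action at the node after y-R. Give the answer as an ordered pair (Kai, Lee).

(5, 2)

Trace the play path from the root:
  Kai plays x
  Kai plays p at [x]
→ terminal payoff (5, 2).
(Kai's choice at the node after y-R-H is never reached on this path, so it doesn't affect the outcome.)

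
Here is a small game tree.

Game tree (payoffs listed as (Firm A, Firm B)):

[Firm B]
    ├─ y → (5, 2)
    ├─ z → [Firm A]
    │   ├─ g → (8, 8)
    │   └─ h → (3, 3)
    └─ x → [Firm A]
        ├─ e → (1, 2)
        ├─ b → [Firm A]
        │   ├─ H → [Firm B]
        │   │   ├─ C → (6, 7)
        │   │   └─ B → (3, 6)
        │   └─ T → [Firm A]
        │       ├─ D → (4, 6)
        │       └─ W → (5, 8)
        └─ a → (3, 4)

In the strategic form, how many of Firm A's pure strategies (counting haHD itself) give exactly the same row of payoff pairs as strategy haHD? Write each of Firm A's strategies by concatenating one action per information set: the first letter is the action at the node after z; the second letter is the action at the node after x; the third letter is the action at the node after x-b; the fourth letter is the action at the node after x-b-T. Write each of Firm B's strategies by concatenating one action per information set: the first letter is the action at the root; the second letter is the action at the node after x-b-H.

Row for haHD (columns yC, yB, zC, zB, xC, xB): (5,2) (5,2) (3,3) (3,3) (3,4) (3,4).
Under haHD, Firm A's choice at the node after x-b and at the node after x-b-T can never be reached regardless of what Firm B does, so varying those choices leaves every outcome unchanged.
Holding the reachable choices fixed and varying the unreachable ones freely already gives 2 × 2 = 4 equivalent strategies.
No other strategy reproduces this row, so those 4 are the full class: haHD, haHW, haTD, haTW.

4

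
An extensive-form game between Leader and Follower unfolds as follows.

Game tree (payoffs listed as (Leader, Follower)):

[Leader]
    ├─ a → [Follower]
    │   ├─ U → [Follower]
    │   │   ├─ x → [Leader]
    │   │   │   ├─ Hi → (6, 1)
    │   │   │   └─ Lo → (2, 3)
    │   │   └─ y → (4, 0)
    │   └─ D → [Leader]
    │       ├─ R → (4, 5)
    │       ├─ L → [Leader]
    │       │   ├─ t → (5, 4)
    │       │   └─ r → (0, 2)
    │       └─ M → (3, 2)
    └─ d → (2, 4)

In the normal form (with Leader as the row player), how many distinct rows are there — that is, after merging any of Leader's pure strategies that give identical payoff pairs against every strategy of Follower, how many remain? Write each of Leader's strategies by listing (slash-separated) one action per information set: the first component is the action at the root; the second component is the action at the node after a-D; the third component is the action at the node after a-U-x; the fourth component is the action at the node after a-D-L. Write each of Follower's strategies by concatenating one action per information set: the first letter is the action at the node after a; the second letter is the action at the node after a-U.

Leader has 24 pure strategies: a/R/Hi/t, a/R/Hi/r, a/R/Lo/t, a/R/Lo/r, a/L/Hi/t, a/L/Hi/r, a/L/Lo/t, a/L/Lo/r, a/M/Hi/t, a/M/Hi/r, a/M/Lo/t, a/M/Lo/r, d/R/Hi/t, d/R/Hi/r, d/R/Lo/t, d/R/Lo/r, d/L/Hi/t, d/L/Hi/r, d/L/Lo/t, d/L/Lo/r, d/M/Hi/t, d/M/Hi/r, d/M/Lo/t, d/M/Lo/r. Columns: Ux, Uy, Dx, Dy.
{a/R/Hi/t, a/R/Hi/r} → row (6,1) (4,0) (4,5) (4,5)
{a/R/Lo/t, a/R/Lo/r} → row (2,3) (4,0) (4,5) (4,5)
{a/L/Hi/t} → row (6,1) (4,0) (5,4) (5,4)
{a/L/Hi/r} → row (6,1) (4,0) (0,2) (0,2)
{a/L/Lo/t} → row (2,3) (4,0) (5,4) (5,4)
{a/L/Lo/r} → row (2,3) (4,0) (0,2) (0,2)
{a/M/Hi/t, a/M/Hi/r} → row (6,1) (4,0) (3,2) (3,2)
{a/M/Lo/t, a/M/Lo/r} → row (2,3) (4,0) (3,2) (3,2)
{d/R/Hi/t, d/R/Hi/r, d/R/Lo/t, d/R/Lo/r, d/L/Hi/t, d/L/Hi/r, d/L/Lo/t, d/L/Lo/r, d/M/Hi/t, d/M/Hi/r, d/M/Lo/t, d/M/Lo/r} → row (2,4) (2,4) (2,4) (2,4)
That's 9 distinct rows out of 24 strategies.

9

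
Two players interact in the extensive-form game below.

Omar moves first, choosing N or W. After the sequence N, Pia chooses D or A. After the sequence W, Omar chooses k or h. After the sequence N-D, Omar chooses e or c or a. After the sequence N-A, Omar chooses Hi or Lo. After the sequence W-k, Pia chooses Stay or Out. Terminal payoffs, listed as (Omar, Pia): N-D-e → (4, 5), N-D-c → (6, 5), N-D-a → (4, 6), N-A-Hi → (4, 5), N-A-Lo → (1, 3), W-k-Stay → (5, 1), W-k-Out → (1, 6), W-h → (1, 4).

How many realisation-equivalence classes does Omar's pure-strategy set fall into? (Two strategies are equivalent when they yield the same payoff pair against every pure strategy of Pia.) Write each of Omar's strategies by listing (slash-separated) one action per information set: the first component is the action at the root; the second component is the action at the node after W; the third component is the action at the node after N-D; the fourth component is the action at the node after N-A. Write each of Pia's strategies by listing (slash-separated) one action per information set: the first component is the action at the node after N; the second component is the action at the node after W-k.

Omar has 24 pure strategies: N/k/e/Hi, N/k/e/Lo, N/k/c/Hi, N/k/c/Lo, N/k/a/Hi, N/k/a/Lo, N/h/e/Hi, N/h/e/Lo, N/h/c/Hi, N/h/c/Lo, N/h/a/Hi, N/h/a/Lo, W/k/e/Hi, W/k/e/Lo, W/k/c/Hi, W/k/c/Lo, W/k/a/Hi, W/k/a/Lo, W/h/e/Hi, W/h/e/Lo, W/h/c/Hi, W/h/c/Lo, W/h/a/Hi, W/h/a/Lo. Columns: D/Stay, D/Out, A/Stay, A/Out.
{N/k/e/Hi, N/h/e/Hi} → row (4,5) (4,5) (4,5) (4,5)
{N/k/e/Lo, N/h/e/Lo} → row (4,5) (4,5) (1,3) (1,3)
{N/k/c/Hi, N/h/c/Hi} → row (6,5) (6,5) (4,5) (4,5)
{N/k/c/Lo, N/h/c/Lo} → row (6,5) (6,5) (1,3) (1,3)
{N/k/a/Hi, N/h/a/Hi} → row (4,6) (4,6) (4,5) (4,5)
{N/k/a/Lo, N/h/a/Lo} → row (4,6) (4,6) (1,3) (1,3)
{W/k/e/Hi, W/k/e/Lo, W/k/c/Hi, W/k/c/Lo, W/k/a/Hi, W/k/a/Lo} → row (5,1) (1,6) (5,1) (1,6)
{W/h/e/Hi, W/h/e/Lo, W/h/c/Hi, W/h/c/Lo, W/h/a/Hi, W/h/a/Lo} → row (1,4) (1,4) (1,4) (1,4)
That's 8 distinct rows out of 24 strategies.

8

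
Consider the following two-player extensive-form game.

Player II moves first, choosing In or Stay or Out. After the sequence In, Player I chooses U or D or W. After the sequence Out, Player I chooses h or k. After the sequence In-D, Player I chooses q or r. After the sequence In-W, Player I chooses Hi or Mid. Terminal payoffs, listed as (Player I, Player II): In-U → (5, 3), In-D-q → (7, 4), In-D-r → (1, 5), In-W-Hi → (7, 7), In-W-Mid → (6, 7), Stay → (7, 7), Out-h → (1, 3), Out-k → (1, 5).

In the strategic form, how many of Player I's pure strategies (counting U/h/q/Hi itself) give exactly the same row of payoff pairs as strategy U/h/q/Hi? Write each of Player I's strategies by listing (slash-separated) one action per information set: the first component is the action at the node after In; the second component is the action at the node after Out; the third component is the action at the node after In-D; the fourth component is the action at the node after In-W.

Row for U/h/q/Hi (columns In, Stay, Out): (5,3) (7,7) (1,3).
Under U/h/q/Hi, Player I's choice at the node after In-D and at the node after In-W can never be reached regardless of what Player II does, so varying those choices leaves every outcome unchanged.
Holding the reachable choices fixed and varying the unreachable ones freely already gives 2 × 2 = 4 equivalent strategies.
No other strategy reproduces this row, so those 4 are the full class: U/h/q/Hi, U/h/q/Mid, U/h/r/Hi, U/h/r/Mid.

4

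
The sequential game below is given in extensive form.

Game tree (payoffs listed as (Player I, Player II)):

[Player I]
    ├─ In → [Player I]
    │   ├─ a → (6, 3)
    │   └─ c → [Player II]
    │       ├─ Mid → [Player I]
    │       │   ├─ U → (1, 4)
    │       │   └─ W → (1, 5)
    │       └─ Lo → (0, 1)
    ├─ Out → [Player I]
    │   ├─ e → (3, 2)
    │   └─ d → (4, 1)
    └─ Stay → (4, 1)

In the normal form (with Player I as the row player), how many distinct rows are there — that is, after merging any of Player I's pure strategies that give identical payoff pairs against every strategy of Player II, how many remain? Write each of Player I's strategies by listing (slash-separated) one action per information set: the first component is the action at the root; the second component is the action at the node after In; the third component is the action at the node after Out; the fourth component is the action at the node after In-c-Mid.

5

Player I has 24 pure strategies: In/a/e/U, In/a/e/W, In/a/d/U, In/a/d/W, In/c/e/U, In/c/e/W, In/c/d/U, In/c/d/W, Out/a/e/U, Out/a/e/W, Out/a/d/U, Out/a/d/W, Out/c/e/U, Out/c/e/W, Out/c/d/U, Out/c/d/W, Stay/a/e/U, Stay/a/e/W, Stay/a/d/U, Stay/a/d/W, Stay/c/e/U, Stay/c/e/W, Stay/c/d/U, Stay/c/d/W. Columns: Mid, Lo.
{In/a/e/U, In/a/e/W, In/a/d/U, In/a/d/W} → row (6,3) (6,3)
{In/c/e/U, In/c/d/U} → row (1,4) (0,1)
{In/c/e/W, In/c/d/W} → row (1,5) (0,1)
{Out/a/e/U, Out/a/e/W, Out/c/e/U, Out/c/e/W} → row (3,2) (3,2)
{Out/a/d/U, Out/a/d/W, Out/c/d/U, Out/c/d/W, Stay/a/e/U, Stay/a/e/W, Stay/a/d/U, Stay/a/d/W, Stay/c/e/U, Stay/c/e/W, Stay/c/d/U, Stay/c/d/W} → row (4,1) (4,1)
That's 5 distinct rows out of 24 strategies.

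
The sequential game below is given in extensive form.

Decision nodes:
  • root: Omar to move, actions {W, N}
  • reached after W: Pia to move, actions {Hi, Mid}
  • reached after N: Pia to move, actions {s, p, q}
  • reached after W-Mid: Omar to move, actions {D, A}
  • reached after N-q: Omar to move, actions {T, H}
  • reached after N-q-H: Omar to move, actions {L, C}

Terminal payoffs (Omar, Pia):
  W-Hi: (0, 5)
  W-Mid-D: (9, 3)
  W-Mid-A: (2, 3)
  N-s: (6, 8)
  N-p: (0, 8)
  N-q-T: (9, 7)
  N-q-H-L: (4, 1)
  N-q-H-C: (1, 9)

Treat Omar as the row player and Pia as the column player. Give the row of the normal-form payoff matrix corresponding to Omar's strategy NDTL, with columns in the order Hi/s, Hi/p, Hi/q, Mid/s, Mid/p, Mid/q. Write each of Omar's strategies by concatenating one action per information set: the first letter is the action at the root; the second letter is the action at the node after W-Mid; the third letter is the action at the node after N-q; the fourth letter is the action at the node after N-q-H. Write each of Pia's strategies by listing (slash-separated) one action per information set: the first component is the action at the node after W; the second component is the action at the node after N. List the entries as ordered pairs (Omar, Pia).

(6,8) (0,8) (9,7) (6,8) (0,8) (9,7)

vs Hi/s: Omar plays N → Pia plays s at [N] → (6, 8)
vs Hi/p: Omar plays N → Pia plays p at [N] → (0, 8)
vs Hi/q: Omar plays N → Pia plays q at [N] → Omar plays T at [N-q] → (9, 7)
vs Mid/s: Omar plays N → Pia plays s at [N] → (6, 8)
vs Mid/p: Omar plays N → Pia plays p at [N] → (0, 8)
vs Mid/q: Omar plays N → Pia plays q at [N] → Omar plays T at [N-q] → (9, 7)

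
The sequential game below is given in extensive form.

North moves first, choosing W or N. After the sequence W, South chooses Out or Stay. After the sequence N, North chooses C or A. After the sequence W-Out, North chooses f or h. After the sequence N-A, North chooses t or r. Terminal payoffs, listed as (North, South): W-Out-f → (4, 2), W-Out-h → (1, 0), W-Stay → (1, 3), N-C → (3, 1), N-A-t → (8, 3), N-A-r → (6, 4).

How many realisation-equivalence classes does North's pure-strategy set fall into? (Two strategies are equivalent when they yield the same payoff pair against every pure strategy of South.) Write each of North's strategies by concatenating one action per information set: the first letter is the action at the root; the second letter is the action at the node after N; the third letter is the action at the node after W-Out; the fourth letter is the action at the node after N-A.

5

North has 16 pure strategies: WCft, WCfr, WCht, WChr, WAft, WAfr, WAht, WAhr, NCft, NCfr, NCht, NChr, NAft, NAfr, NAht, NAhr. Columns: Out, Stay.
{WCft, WCfr, WAft, WAfr} → row (4,2) (1,3)
{WCht, WChr, WAht, WAhr} → row (1,0) (1,3)
{NCft, NCfr, NCht, NChr} → row (3,1) (3,1)
{NAft, NAht} → row (8,3) (8,3)
{NAfr, NAhr} → row (6,4) (6,4)
That's 5 distinct rows out of 16 strategies.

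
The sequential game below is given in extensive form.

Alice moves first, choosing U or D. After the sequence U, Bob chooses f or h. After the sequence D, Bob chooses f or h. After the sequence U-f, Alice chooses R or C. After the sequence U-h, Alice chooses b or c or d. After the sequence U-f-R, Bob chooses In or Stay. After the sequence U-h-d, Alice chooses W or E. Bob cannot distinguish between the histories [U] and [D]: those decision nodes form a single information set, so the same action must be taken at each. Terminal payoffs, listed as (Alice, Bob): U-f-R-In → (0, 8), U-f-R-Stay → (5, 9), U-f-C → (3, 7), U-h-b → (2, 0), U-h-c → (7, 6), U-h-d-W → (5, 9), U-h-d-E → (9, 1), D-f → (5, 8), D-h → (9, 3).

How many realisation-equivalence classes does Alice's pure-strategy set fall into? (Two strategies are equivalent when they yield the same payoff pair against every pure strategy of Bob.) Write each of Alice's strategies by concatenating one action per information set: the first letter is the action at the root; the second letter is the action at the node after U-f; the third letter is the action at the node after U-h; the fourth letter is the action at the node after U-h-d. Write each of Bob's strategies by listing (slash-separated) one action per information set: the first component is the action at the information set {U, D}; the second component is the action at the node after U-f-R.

9

Alice has 24 pure strategies: URbW, URbE, URcW, URcE, URdW, URdE, UCbW, UCbE, UCcW, UCcE, UCdW, UCdE, DRbW, DRbE, DRcW, DRcE, DRdW, DRdE, DCbW, DCbE, DCcW, DCcE, DCdW, DCdE. Columns: f/In, f/Stay, h/In, h/Stay.
{URbW, URbE} → row (0,8) (5,9) (2,0) (2,0)
{URcW, URcE} → row (0,8) (5,9) (7,6) (7,6)
{URdW} → row (0,8) (5,9) (5,9) (5,9)
{URdE} → row (0,8) (5,9) (9,1) (9,1)
{UCbW, UCbE} → row (3,7) (3,7) (2,0) (2,0)
{UCcW, UCcE} → row (3,7) (3,7) (7,6) (7,6)
{UCdW} → row (3,7) (3,7) (5,9) (5,9)
{UCdE} → row (3,7) (3,7) (9,1) (9,1)
{DRbW, DRbE, DRcW, DRcE, DRdW, DRdE, DCbW, DCbE, DCcW, DCcE, DCdW, DCdE} → row (5,8) (5,8) (9,3) (9,3)
That's 9 distinct rows out of 24 strategies.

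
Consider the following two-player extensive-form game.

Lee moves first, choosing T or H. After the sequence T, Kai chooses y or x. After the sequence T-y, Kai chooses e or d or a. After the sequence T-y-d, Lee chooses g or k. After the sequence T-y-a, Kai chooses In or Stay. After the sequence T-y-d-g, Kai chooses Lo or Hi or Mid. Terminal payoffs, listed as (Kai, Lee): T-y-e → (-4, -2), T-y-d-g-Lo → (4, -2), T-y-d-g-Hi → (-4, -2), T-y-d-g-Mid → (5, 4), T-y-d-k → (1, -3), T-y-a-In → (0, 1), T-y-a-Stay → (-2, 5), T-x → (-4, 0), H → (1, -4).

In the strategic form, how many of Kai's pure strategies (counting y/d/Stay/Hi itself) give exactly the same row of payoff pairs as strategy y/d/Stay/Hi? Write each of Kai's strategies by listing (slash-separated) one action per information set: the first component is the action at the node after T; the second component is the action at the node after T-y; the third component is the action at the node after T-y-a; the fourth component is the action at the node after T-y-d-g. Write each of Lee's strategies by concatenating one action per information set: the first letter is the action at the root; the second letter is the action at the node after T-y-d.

2

Row for y/d/Stay/Hi (columns Tg, Tk, Hg, Hk): (-4,-2) (1,-3) (1,-4) (1,-4).
Under y/d/Stay/Hi, Kai's choice at the node after T-y-a can never be reached regardless of what Lee does, so varying those choices leaves every outcome unchanged.
Holding the reachable choices fixed and varying the unreachable one freely already gives 2 equivalent strategies.
No other strategy reproduces this row, so those 2 are the full class: y/d/In/Hi, y/d/Stay/Hi.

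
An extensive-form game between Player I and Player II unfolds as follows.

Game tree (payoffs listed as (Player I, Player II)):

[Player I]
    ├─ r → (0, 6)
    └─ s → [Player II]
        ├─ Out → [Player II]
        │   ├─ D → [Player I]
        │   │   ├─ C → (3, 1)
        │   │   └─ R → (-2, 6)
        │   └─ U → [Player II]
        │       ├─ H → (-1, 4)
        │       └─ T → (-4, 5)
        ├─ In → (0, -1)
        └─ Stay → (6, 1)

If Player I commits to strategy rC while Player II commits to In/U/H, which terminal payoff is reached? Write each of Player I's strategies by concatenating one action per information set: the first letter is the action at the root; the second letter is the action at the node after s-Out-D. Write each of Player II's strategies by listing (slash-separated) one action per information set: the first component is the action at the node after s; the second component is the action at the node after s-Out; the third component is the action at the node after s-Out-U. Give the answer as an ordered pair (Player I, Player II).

(0, 6)

Trace the play path from the root:
  Player I plays r
→ terminal payoff (0, 6).
(Player I's choice at the node after s-Out-D is never reached on this path, so it doesn't affect the outcome.)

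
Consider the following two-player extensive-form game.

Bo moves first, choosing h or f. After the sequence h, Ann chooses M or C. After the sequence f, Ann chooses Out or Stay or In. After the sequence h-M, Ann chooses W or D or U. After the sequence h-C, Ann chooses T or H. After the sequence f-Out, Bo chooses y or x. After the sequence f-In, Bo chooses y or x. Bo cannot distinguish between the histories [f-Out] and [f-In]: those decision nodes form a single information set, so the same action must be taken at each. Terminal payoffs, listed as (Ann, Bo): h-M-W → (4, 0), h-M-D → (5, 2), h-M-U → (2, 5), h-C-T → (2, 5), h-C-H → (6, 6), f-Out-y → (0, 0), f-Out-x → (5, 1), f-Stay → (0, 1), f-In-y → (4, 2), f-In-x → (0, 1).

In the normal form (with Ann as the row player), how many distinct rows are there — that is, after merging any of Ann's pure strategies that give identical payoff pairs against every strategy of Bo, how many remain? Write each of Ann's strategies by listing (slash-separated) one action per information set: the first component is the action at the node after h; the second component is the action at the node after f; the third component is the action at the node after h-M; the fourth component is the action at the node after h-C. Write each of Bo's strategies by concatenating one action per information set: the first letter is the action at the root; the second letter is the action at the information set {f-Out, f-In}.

12

Ann has 36 pure strategies: M/Out/W/T, M/Out/W/H, M/Out/D/T, M/Out/D/H, M/Out/U/T, M/Out/U/H, M/Stay/W/T, M/Stay/W/H, M/Stay/D/T, M/Stay/D/H, M/Stay/U/T, M/Stay/U/H, M/In/W/T, M/In/W/H, M/In/D/T, M/In/D/H, M/In/U/T, M/In/U/H, C/Out/W/T, C/Out/W/H, C/Out/D/T, C/Out/D/H, C/Out/U/T, C/Out/U/H, C/Stay/W/T, C/Stay/W/H, C/Stay/D/T, C/Stay/D/H, C/Stay/U/T, C/Stay/U/H, C/In/W/T, C/In/W/H, C/In/D/T, C/In/D/H, C/In/U/T, C/In/U/H. Columns: hy, hx, fy, fx.
{M/Out/W/T, M/Out/W/H} → row (4,0) (4,0) (0,0) (5,1)
{M/Out/D/T, M/Out/D/H} → row (5,2) (5,2) (0,0) (5,1)
{M/Out/U/T, M/Out/U/H, C/Out/W/T, C/Out/D/T, C/Out/U/T} → row (2,5) (2,5) (0,0) (5,1)
{M/Stay/W/T, M/Stay/W/H} → row (4,0) (4,0) (0,1) (0,1)
{M/Stay/D/T, M/Stay/D/H} → row (5,2) (5,2) (0,1) (0,1)
{M/Stay/U/T, M/Stay/U/H, C/Stay/W/T, C/Stay/D/T, C/Stay/U/T} → row (2,5) (2,5) (0,1) (0,1)
{M/In/W/T, M/In/W/H} → row (4,0) (4,0) (4,2) (0,1)
{M/In/D/T, M/In/D/H} → row (5,2) (5,2) (4,2) (0,1)
{M/In/U/T, M/In/U/H, C/In/W/T, C/In/D/T, C/In/U/T} → row (2,5) (2,5) (4,2) (0,1)
{C/Out/W/H, C/Out/D/H, C/Out/U/H} → row (6,6) (6,6) (0,0) (5,1)
{C/Stay/W/H, C/Stay/D/H, C/Stay/U/H} → row (6,6) (6,6) (0,1) (0,1)
{C/In/W/H, C/In/D/H, C/In/U/H} → row (6,6) (6,6) (4,2) (0,1)
That's 12 distinct rows out of 36 strategies.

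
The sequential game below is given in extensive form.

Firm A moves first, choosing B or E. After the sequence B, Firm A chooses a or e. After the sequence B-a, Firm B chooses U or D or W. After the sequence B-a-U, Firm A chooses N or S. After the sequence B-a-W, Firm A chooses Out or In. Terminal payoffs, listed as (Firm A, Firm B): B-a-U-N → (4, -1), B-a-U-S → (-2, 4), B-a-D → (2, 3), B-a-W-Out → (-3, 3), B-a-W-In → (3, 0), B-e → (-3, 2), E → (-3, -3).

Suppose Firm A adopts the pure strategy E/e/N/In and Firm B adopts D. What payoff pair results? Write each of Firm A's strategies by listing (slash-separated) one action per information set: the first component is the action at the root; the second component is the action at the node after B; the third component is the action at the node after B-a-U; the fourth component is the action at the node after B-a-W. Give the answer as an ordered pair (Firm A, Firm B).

Trace the play path from the root:
  Firm A plays E
→ terminal payoff (-3, -3).
(Firm A's choice at the node after B is never reached on this path, so it doesn't affect the outcome.)

(-3, -3)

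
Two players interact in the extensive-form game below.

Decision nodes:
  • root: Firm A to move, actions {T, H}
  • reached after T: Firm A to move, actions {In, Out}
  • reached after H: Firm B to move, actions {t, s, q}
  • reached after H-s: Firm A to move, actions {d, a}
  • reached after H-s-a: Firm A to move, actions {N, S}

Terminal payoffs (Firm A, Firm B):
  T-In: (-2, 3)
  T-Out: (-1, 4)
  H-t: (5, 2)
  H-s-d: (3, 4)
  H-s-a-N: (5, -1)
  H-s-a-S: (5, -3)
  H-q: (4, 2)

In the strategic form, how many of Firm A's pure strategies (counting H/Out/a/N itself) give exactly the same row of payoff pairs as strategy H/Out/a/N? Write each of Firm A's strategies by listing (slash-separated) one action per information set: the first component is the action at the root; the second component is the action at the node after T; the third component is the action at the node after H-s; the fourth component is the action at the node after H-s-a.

2

Row for H/Out/a/N (columns t, s, q): (5,2) (5,-1) (4,2).
Under H/Out/a/N, Firm A's choice at the node after T can never be reached regardless of what Firm B does, so varying those choices leaves every outcome unchanged.
Holding the reachable choices fixed and varying the unreachable one freely already gives 2 equivalent strategies.
No other strategy reproduces this row, so those 2 are the full class: H/In/a/N, H/Out/a/N.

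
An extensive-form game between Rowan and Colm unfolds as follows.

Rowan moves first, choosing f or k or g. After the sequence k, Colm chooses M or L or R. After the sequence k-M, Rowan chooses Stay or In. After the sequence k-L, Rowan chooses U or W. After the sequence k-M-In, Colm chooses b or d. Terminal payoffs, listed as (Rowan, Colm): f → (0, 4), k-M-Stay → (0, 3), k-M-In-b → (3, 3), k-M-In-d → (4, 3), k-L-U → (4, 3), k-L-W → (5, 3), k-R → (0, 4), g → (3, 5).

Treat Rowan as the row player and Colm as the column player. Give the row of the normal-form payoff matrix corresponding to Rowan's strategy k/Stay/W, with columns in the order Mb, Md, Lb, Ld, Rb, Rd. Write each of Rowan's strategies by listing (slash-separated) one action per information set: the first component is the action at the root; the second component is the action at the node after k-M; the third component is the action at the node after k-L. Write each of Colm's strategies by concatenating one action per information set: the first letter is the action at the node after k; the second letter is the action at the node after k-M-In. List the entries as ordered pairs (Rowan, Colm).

(0,3) (0,3) (5,3) (5,3) (0,4) (0,4)

vs Mb: Rowan plays k → Colm plays M at [k] → Rowan plays Stay at [k-M] → (0, 3)
vs Md: Rowan plays k → Colm plays M at [k] → Rowan plays Stay at [k-M] → (0, 3)
vs Lb: Rowan plays k → Colm plays L at [k] → Rowan plays W at [k-L] → (5, 3)
vs Ld: Rowan plays k → Colm plays L at [k] → Rowan plays W at [k-L] → (5, 3)
vs Rb: Rowan plays k → Colm plays R at [k] → (0, 4)
vs Rd: Rowan plays k → Colm plays R at [k] → (0, 4)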